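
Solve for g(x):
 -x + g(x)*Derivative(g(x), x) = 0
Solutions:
 g(x) = -sqrt(C1 + x^2)
 g(x) = sqrt(C1 + x^2)


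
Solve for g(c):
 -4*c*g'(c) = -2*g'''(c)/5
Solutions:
 g(c) = C1 + Integral(C2*airyai(10^(1/3)*c) + C3*airybi(10^(1/3)*c), c)


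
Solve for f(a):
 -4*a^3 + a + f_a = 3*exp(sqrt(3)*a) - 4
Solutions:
 f(a) = C1 + a^4 - a^2/2 - 4*a + sqrt(3)*exp(sqrt(3)*a)


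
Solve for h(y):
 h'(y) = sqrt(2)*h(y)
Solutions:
 h(y) = C1*exp(sqrt(2)*y)


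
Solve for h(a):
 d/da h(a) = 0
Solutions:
 h(a) = C1


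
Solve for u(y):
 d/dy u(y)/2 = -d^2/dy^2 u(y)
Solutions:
 u(y) = C1 + C2*exp(-y/2)


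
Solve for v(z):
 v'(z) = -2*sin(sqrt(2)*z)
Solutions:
 v(z) = C1 + sqrt(2)*cos(sqrt(2)*z)


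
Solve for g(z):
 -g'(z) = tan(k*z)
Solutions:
 g(z) = C1 - Piecewise((-log(cos(k*z))/k, Ne(k, 0)), (0, True))


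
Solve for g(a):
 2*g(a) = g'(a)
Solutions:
 g(a) = C1*exp(2*a)


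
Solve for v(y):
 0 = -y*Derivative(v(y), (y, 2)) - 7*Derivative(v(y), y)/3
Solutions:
 v(y) = C1 + C2/y^(4/3)


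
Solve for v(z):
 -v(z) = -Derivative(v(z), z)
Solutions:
 v(z) = C1*exp(z)


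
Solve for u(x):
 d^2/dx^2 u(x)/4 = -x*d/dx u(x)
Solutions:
 u(x) = C1 + C2*erf(sqrt(2)*x)


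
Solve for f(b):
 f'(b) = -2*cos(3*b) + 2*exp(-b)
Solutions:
 f(b) = C1 - 2*sin(3*b)/3 - 2*exp(-b)


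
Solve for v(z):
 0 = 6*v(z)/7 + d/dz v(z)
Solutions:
 v(z) = C1*exp(-6*z/7)


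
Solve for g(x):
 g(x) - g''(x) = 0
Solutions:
 g(x) = C1*exp(-x) + C2*exp(x)


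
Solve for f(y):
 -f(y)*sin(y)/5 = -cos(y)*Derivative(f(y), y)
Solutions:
 f(y) = C1/cos(y)^(1/5)


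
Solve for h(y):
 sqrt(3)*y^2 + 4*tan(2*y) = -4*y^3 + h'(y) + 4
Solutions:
 h(y) = C1 + y^4 + sqrt(3)*y^3/3 - 4*y - 2*log(cos(2*y))


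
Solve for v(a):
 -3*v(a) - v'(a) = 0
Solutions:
 v(a) = C1*exp(-3*a)


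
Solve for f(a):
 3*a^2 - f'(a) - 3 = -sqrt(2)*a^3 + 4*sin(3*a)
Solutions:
 f(a) = C1 + sqrt(2)*a^4/4 + a^3 - 3*a + 4*cos(3*a)/3


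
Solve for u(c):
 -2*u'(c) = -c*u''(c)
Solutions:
 u(c) = C1 + C2*c^3


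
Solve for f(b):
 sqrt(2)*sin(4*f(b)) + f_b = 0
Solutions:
 f(b) = -acos((-C1 - exp(8*sqrt(2)*b))/(C1 - exp(8*sqrt(2)*b)))/4 + pi/2
 f(b) = acos((-C1 - exp(8*sqrt(2)*b))/(C1 - exp(8*sqrt(2)*b)))/4


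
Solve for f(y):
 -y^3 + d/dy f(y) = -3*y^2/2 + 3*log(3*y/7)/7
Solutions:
 f(y) = C1 + y^4/4 - y^3/2 + 3*y*log(y)/7 - 3*y*log(7)/7 - 3*y/7 + 3*y*log(3)/7


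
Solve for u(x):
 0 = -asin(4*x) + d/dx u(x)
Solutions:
 u(x) = C1 + x*asin(4*x) + sqrt(1 - 16*x^2)/4


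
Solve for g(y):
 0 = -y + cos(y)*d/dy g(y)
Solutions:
 g(y) = C1 + Integral(y/cos(y), y)


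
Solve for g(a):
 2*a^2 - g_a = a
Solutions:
 g(a) = C1 + 2*a^3/3 - a^2/2


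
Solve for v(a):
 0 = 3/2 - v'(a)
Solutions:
 v(a) = C1 + 3*a/2


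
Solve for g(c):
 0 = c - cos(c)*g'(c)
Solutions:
 g(c) = C1 + Integral(c/cos(c), c)


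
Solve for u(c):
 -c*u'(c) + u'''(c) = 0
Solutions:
 u(c) = C1 + Integral(C2*airyai(c) + C3*airybi(c), c)


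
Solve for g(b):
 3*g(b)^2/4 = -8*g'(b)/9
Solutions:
 g(b) = 32/(C1 + 27*b)


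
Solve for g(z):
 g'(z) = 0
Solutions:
 g(z) = C1


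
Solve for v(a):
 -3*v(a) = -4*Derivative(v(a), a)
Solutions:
 v(a) = C1*exp(3*a/4)


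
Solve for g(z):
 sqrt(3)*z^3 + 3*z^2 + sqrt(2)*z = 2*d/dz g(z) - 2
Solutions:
 g(z) = C1 + sqrt(3)*z^4/8 + z^3/2 + sqrt(2)*z^2/4 + z


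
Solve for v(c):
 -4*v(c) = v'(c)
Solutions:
 v(c) = C1*exp(-4*c)


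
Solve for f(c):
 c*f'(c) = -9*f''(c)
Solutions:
 f(c) = C1 + C2*erf(sqrt(2)*c/6)


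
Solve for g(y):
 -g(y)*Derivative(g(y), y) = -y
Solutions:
 g(y) = -sqrt(C1 + y^2)
 g(y) = sqrt(C1 + y^2)


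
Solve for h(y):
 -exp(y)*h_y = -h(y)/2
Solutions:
 h(y) = C1*exp(-exp(-y)/2)


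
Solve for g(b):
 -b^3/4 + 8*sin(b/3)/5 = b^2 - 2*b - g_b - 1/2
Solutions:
 g(b) = C1 + b^4/16 + b^3/3 - b^2 - b/2 + 24*cos(b/3)/5


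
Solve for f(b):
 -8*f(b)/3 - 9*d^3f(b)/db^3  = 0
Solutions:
 f(b) = C3*exp(-2*b/3) + (C1*sin(sqrt(3)*b/3) + C2*cos(sqrt(3)*b/3))*exp(b/3)


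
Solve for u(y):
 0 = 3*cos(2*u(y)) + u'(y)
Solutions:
 u(y) = -asin((C1 + exp(12*y))/(C1 - exp(12*y)))/2 + pi/2
 u(y) = asin((C1 + exp(12*y))/(C1 - exp(12*y)))/2


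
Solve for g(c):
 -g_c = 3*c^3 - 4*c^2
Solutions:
 g(c) = C1 - 3*c^4/4 + 4*c^3/3


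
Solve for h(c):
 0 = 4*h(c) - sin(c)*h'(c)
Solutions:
 h(c) = C1*(cos(c)^2 - 2*cos(c) + 1)/(cos(c)^2 + 2*cos(c) + 1)


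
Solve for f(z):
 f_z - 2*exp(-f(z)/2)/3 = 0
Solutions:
 f(z) = 2*log(C1 + z/3)


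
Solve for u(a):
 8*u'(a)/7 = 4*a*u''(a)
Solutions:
 u(a) = C1 + C2*a^(9/7)


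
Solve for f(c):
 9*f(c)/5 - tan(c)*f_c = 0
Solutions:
 f(c) = C1*sin(c)^(9/5)


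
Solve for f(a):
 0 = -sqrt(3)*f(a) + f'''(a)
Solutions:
 f(a) = C3*exp(3^(1/6)*a) + (C1*sin(3^(2/3)*a/2) + C2*cos(3^(2/3)*a/2))*exp(-3^(1/6)*a/2)


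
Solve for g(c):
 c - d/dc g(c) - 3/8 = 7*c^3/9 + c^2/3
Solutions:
 g(c) = C1 - 7*c^4/36 - c^3/9 + c^2/2 - 3*c/8


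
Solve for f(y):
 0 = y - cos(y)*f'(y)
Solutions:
 f(y) = C1 + Integral(y/cos(y), y)


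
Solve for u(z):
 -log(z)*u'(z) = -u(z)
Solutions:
 u(z) = C1*exp(li(z))


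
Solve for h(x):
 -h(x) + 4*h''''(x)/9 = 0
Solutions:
 h(x) = C1*exp(-sqrt(6)*x/2) + C2*exp(sqrt(6)*x/2) + C3*sin(sqrt(6)*x/2) + C4*cos(sqrt(6)*x/2)


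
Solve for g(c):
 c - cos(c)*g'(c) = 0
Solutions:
 g(c) = C1 + Integral(c/cos(c), c)


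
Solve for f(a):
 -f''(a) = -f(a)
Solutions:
 f(a) = C1*exp(-a) + C2*exp(a)


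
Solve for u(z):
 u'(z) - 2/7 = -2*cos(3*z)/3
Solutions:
 u(z) = C1 + 2*z/7 - 2*sin(3*z)/9


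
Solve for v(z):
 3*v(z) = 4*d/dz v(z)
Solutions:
 v(z) = C1*exp(3*z/4)


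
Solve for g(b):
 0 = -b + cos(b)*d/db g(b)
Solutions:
 g(b) = C1 + Integral(b/cos(b), b)


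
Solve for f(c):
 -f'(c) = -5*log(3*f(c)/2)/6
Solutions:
 6*Integral(1/(-log(_y) - log(3) + log(2)), (_y, f(c)))/5 = C1 - c


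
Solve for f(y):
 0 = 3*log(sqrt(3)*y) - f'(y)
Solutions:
 f(y) = C1 + 3*y*log(y) - 3*y + 3*y*log(3)/2


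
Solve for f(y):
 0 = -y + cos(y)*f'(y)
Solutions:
 f(y) = C1 + Integral(y/cos(y), y)


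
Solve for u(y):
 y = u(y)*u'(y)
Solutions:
 u(y) = -sqrt(C1 + y^2)
 u(y) = sqrt(C1 + y^2)


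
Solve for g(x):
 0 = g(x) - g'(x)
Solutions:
 g(x) = C1*exp(x)


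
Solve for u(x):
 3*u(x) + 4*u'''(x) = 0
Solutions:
 u(x) = C3*exp(-6^(1/3)*x/2) + (C1*sin(2^(1/3)*3^(5/6)*x/4) + C2*cos(2^(1/3)*3^(5/6)*x/4))*exp(6^(1/3)*x/4)


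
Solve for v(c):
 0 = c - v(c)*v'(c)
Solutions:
 v(c) = -sqrt(C1 + c^2)
 v(c) = sqrt(C1 + c^2)


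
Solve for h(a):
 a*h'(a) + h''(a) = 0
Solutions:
 h(a) = C1 + C2*erf(sqrt(2)*a/2)


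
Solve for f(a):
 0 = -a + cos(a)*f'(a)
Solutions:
 f(a) = C1 + Integral(a/cos(a), a)


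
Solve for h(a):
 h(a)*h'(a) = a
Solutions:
 h(a) = -sqrt(C1 + a^2)
 h(a) = sqrt(C1 + a^2)


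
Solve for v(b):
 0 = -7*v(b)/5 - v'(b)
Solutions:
 v(b) = C1*exp(-7*b/5)


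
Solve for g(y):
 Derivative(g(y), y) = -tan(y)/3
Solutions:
 g(y) = C1 + log(cos(y))/3


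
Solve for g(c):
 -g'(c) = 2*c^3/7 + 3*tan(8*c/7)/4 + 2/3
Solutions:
 g(c) = C1 - c^4/14 - 2*c/3 + 21*log(cos(8*c/7))/32


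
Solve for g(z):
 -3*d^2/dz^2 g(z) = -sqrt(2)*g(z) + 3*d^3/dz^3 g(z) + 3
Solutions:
 g(z) = C1*exp(-z*(2*2^(1/3)/(-2 + sqrt(-4 + (2 - 9*sqrt(2))^2) + 9*sqrt(2))^(1/3) + 4 + 2^(2/3)*(-2 + sqrt(-4 + (2 - 9*sqrt(2))^2) + 9*sqrt(2))^(1/3))/12)*sin(2^(1/3)*sqrt(3)*z*(-2^(1/3)*(-2 + sqrt(-4 + (2 - 9*sqrt(2))^2) + 9*sqrt(2))^(1/3) + 2/(-2 + sqrt(-4 + (2 - 9*sqrt(2))^2) + 9*sqrt(2))^(1/3))/12) + C2*exp(-z*(2*2^(1/3)/(-2 + sqrt(-4 + (2 - 9*sqrt(2))^2) + 9*sqrt(2))^(1/3) + 4 + 2^(2/3)*(-2 + sqrt(-4 + (2 - 9*sqrt(2))^2) + 9*sqrt(2))^(1/3))/12)*cos(2^(1/3)*sqrt(3)*z*(-2^(1/3)*(-2 + sqrt(-4 + (2 - 9*sqrt(2))^2) + 9*sqrt(2))^(1/3) + 2/(-2 + sqrt(-4 + (2 - 9*sqrt(2))^2) + 9*sqrt(2))^(1/3))/12) + C3*exp(z*(-2 + 2*2^(1/3)/(-2 + sqrt(-4 + (2 - 9*sqrt(2))^2) + 9*sqrt(2))^(1/3) + 2^(2/3)*(-2 + sqrt(-4 + (2 - 9*sqrt(2))^2) + 9*sqrt(2))^(1/3))/6) + 3*sqrt(2)/2


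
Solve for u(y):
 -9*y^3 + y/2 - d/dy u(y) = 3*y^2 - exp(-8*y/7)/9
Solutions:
 u(y) = C1 - 9*y^4/4 - y^3 + y^2/4 - 7*exp(-8*y/7)/72


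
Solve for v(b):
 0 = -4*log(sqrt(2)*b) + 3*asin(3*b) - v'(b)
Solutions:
 v(b) = C1 - 4*b*log(b) + 3*b*asin(3*b) - 2*b*log(2) + 4*b + sqrt(1 - 9*b^2)


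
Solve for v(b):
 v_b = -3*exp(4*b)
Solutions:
 v(b) = C1 - 3*exp(4*b)/4


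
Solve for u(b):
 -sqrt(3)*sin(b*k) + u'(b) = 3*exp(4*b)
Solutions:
 u(b) = C1 + 3*exp(4*b)/4 - sqrt(3)*cos(b*k)/k


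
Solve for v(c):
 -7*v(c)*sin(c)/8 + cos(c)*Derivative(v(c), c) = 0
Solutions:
 v(c) = C1/cos(c)^(7/8)


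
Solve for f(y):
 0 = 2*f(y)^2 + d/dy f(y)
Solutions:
 f(y) = 1/(C1 + 2*y)


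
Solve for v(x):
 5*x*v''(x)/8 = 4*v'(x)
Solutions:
 v(x) = C1 + C2*x^(37/5)


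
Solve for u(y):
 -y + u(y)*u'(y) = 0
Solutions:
 u(y) = -sqrt(C1 + y^2)
 u(y) = sqrt(C1 + y^2)


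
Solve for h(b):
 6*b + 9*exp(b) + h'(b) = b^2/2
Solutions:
 h(b) = C1 + b^3/6 - 3*b^2 - 9*exp(b)


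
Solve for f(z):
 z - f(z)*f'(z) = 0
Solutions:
 f(z) = -sqrt(C1 + z^2)
 f(z) = sqrt(C1 + z^2)


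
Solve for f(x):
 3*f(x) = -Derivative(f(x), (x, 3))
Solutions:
 f(x) = C3*exp(-3^(1/3)*x) + (C1*sin(3^(5/6)*x/2) + C2*cos(3^(5/6)*x/2))*exp(3^(1/3)*x/2)


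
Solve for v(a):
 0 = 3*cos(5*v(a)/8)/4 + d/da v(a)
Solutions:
 3*a/4 - 4*log(sin(5*v(a)/8) - 1)/5 + 4*log(sin(5*v(a)/8) + 1)/5 = C1


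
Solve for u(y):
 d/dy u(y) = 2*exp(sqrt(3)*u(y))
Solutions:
 u(y) = sqrt(3)*(2*log(-1/(C1 + 2*y)) - log(3))/6


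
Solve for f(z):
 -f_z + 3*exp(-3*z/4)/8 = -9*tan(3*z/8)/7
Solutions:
 f(z) = C1 + 12*log(tan(3*z/8)^2 + 1)/7 - exp(-3*z/4)/2


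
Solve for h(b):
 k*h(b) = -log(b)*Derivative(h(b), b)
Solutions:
 h(b) = C1*exp(-k*li(b))


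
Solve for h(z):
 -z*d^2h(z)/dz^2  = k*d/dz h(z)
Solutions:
 h(z) = C1 + z^(1 - re(k))*(C2*sin(log(z)*Abs(im(k))) + C3*cos(log(z)*im(k)))


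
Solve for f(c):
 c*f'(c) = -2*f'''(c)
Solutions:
 f(c) = C1 + Integral(C2*airyai(-2^(2/3)*c/2) + C3*airybi(-2^(2/3)*c/2), c)


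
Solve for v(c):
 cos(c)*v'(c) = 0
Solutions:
 v(c) = C1


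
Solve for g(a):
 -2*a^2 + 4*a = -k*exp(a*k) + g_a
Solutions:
 g(a) = C1 - 2*a^3/3 + 2*a^2 + exp(a*k)


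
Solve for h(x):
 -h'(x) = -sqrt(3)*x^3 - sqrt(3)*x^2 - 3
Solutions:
 h(x) = C1 + sqrt(3)*x^4/4 + sqrt(3)*x^3/3 + 3*x


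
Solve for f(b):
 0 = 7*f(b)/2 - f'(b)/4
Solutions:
 f(b) = C1*exp(14*b)


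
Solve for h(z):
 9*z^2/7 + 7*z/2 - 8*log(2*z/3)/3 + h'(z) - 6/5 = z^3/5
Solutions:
 h(z) = C1 + z^4/20 - 3*z^3/7 - 7*z^2/4 + 8*z*log(z)/3 - 8*z*log(3)/3 - 22*z/15 + 8*z*log(2)/3


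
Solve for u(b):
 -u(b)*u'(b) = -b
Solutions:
 u(b) = -sqrt(C1 + b^2)
 u(b) = sqrt(C1 + b^2)


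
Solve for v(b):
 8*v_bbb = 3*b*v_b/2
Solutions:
 v(b) = C1 + Integral(C2*airyai(2^(2/3)*3^(1/3)*b/4) + C3*airybi(2^(2/3)*3^(1/3)*b/4), b)


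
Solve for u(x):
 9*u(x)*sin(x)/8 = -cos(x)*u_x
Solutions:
 u(x) = C1*cos(x)^(9/8)


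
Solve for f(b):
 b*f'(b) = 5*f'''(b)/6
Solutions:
 f(b) = C1 + Integral(C2*airyai(5^(2/3)*6^(1/3)*b/5) + C3*airybi(5^(2/3)*6^(1/3)*b/5), b)


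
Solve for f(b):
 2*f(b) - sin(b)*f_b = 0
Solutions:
 f(b) = C1*(cos(b) - 1)/(cos(b) + 1)


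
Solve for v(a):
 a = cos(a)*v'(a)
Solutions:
 v(a) = C1 + Integral(a/cos(a), a)


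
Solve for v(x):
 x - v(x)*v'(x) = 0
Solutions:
 v(x) = -sqrt(C1 + x^2)
 v(x) = sqrt(C1 + x^2)


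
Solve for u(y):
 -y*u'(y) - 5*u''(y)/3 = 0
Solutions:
 u(y) = C1 + C2*erf(sqrt(30)*y/10)


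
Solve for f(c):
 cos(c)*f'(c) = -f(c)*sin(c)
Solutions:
 f(c) = C1*cos(c)


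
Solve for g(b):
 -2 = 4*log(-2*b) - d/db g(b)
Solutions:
 g(b) = C1 + 4*b*log(-b) + 2*b*(-1 + 2*log(2))


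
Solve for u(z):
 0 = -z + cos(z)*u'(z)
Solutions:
 u(z) = C1 + Integral(z/cos(z), z)


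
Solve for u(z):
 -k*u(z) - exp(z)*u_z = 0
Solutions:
 u(z) = C1*exp(k*exp(-z))


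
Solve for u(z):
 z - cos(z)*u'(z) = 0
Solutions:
 u(z) = C1 + Integral(z/cos(z), z)


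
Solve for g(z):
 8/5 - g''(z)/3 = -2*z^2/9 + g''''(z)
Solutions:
 g(z) = C1 + C2*z + C3*sin(sqrt(3)*z/3) + C4*cos(sqrt(3)*z/3) + z^4/18 + 2*z^2/5


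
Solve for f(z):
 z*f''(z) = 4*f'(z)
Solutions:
 f(z) = C1 + C2*z^5


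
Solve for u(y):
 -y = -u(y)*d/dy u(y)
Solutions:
 u(y) = -sqrt(C1 + y^2)
 u(y) = sqrt(C1 + y^2)


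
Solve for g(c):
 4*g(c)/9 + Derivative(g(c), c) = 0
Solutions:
 g(c) = C1*exp(-4*c/9)


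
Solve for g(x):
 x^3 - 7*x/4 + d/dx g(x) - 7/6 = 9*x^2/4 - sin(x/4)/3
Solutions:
 g(x) = C1 - x^4/4 + 3*x^3/4 + 7*x^2/8 + 7*x/6 + 4*cos(x/4)/3


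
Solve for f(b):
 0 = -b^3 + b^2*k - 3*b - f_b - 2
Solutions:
 f(b) = C1 - b^4/4 + b^3*k/3 - 3*b^2/2 - 2*b


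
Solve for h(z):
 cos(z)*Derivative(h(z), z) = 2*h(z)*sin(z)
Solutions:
 h(z) = C1/cos(z)^2


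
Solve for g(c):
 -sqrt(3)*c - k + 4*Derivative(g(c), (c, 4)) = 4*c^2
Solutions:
 g(c) = C1 + C2*c + C3*c^2 + C4*c^3 + c^6/360 + sqrt(3)*c^5/480 + c^4*k/96


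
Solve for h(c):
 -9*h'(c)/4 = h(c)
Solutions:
 h(c) = C1*exp(-4*c/9)


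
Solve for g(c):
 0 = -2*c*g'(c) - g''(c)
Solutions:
 g(c) = C1 + C2*erf(c)


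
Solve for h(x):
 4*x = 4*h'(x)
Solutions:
 h(x) = C1 + x^2/2


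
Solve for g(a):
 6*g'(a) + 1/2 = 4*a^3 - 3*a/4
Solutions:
 g(a) = C1 + a^4/6 - a^2/16 - a/12


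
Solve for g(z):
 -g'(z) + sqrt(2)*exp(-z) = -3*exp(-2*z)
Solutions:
 g(z) = C1 - sqrt(2)*exp(-z) - 3*exp(-2*z)/2


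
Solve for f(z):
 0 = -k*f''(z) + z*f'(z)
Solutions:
 f(z) = C1 + C2*erf(sqrt(2)*z*sqrt(-1/k)/2)/sqrt(-1/k)


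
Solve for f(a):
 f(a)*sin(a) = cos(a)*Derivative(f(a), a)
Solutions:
 f(a) = C1/cos(a)


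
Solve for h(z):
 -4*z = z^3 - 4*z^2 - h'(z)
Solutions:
 h(z) = C1 + z^4/4 - 4*z^3/3 + 2*z^2


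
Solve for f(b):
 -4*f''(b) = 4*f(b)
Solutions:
 f(b) = C1*sin(b) + C2*cos(b)


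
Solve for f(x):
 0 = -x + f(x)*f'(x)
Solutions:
 f(x) = -sqrt(C1 + x^2)
 f(x) = sqrt(C1 + x^2)


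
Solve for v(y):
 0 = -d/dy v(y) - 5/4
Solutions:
 v(y) = C1 - 5*y/4


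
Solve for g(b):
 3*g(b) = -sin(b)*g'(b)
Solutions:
 g(b) = C1*(cos(b) + 1)^(3/2)/(cos(b) - 1)^(3/2)


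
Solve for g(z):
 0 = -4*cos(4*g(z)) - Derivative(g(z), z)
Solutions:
 g(z) = -asin((C1 + exp(32*z))/(C1 - exp(32*z)))/4 + pi/4
 g(z) = asin((C1 + exp(32*z))/(C1 - exp(32*z)))/4


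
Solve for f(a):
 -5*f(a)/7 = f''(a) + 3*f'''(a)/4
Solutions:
 f(a) = C1*exp(a*(-56 + 56*2^(2/3)*7^(1/3)/(9*sqrt(24945) + 1439)^(1/3) + 2^(1/3)*7^(2/3)*(9*sqrt(24945) + 1439)^(1/3))/126)*sin(14^(1/3)*sqrt(3)*a*(-7^(1/3)*(9*sqrt(24945) + 1439)^(1/3) + 56*2^(1/3)/(9*sqrt(24945) + 1439)^(1/3))/126) + C2*exp(a*(-56 + 56*2^(2/3)*7^(1/3)/(9*sqrt(24945) + 1439)^(1/3) + 2^(1/3)*7^(2/3)*(9*sqrt(24945) + 1439)^(1/3))/126)*cos(14^(1/3)*sqrt(3)*a*(-7^(1/3)*(9*sqrt(24945) + 1439)^(1/3) + 56*2^(1/3)/(9*sqrt(24945) + 1439)^(1/3))/126) + C3*exp(-a*(56*2^(2/3)*7^(1/3)/(9*sqrt(24945) + 1439)^(1/3) + 28 + 2^(1/3)*7^(2/3)*(9*sqrt(24945) + 1439)^(1/3))/63)


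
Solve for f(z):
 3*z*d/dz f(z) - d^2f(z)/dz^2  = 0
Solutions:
 f(z) = C1 + C2*erfi(sqrt(6)*z/2)


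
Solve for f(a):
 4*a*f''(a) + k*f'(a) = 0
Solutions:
 f(a) = C1 + a^(1 - re(k)/4)*(C2*sin(log(a)*Abs(im(k))/4) + C3*cos(log(a)*im(k)/4))


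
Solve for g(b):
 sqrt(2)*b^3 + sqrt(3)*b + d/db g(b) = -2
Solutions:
 g(b) = C1 - sqrt(2)*b^4/4 - sqrt(3)*b^2/2 - 2*b


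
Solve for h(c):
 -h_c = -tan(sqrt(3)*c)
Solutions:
 h(c) = C1 - sqrt(3)*log(cos(sqrt(3)*c))/3


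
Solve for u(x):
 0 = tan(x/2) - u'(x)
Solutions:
 u(x) = C1 - 2*log(cos(x/2))


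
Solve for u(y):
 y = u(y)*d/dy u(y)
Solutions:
 u(y) = -sqrt(C1 + y^2)
 u(y) = sqrt(C1 + y^2)


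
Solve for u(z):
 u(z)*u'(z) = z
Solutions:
 u(z) = -sqrt(C1 + z^2)
 u(z) = sqrt(C1 + z^2)


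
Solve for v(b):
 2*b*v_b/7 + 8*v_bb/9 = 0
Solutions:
 v(b) = C1 + C2*erf(3*sqrt(14)*b/28)


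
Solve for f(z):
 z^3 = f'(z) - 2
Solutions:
 f(z) = C1 + z^4/4 + 2*z


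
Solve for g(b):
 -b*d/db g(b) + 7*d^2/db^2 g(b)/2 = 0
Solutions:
 g(b) = C1 + C2*erfi(sqrt(7)*b/7)


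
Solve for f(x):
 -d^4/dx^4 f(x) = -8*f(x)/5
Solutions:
 f(x) = C1*exp(-10^(3/4)*x/5) + C2*exp(10^(3/4)*x/5) + C3*sin(10^(3/4)*x/5) + C4*cos(10^(3/4)*x/5)


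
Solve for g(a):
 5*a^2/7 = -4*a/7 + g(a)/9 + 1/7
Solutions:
 g(a) = 45*a^2/7 + 36*a/7 - 9/7


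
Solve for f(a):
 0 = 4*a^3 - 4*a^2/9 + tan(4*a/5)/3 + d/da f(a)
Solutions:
 f(a) = C1 - a^4 + 4*a^3/27 + 5*log(cos(4*a/5))/12


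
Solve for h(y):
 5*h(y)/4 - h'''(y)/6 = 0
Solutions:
 h(y) = C3*exp(15^(1/3)*2^(2/3)*y/2) + (C1*sin(2^(2/3)*3^(5/6)*5^(1/3)*y/4) + C2*cos(2^(2/3)*3^(5/6)*5^(1/3)*y/4))*exp(-15^(1/3)*2^(2/3)*y/4)


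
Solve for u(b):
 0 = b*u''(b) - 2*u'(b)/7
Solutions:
 u(b) = C1 + C2*b^(9/7)


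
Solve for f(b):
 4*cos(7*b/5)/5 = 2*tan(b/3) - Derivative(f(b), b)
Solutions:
 f(b) = C1 - 6*log(cos(b/3)) - 4*sin(7*b/5)/7


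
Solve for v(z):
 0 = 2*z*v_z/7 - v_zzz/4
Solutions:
 v(z) = C1 + Integral(C2*airyai(2*7^(2/3)*z/7) + C3*airybi(2*7^(2/3)*z/7), z)


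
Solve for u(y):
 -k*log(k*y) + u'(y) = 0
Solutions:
 u(y) = C1 + k*y*log(k*y) - k*y


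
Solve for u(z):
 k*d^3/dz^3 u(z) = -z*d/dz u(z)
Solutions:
 u(z) = C1 + Integral(C2*airyai(z*(-1/k)^(1/3)) + C3*airybi(z*(-1/k)^(1/3)), z)


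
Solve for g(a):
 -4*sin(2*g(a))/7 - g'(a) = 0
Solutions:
 4*a/7 + log(cos(2*g(a)) - 1)/4 - log(cos(2*g(a)) + 1)/4 = C1


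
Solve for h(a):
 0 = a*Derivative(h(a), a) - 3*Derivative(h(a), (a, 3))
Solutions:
 h(a) = C1 + Integral(C2*airyai(3^(2/3)*a/3) + C3*airybi(3^(2/3)*a/3), a)


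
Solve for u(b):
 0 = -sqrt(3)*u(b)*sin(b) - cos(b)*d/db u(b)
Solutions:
 u(b) = C1*cos(b)^(sqrt(3))


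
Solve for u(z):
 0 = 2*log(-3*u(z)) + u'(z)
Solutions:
 Integral(1/(log(-_y) + log(3)), (_y, u(z)))/2 = C1 - z


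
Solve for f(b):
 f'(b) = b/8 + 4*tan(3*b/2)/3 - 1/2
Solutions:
 f(b) = C1 + b^2/16 - b/2 - 8*log(cos(3*b/2))/9


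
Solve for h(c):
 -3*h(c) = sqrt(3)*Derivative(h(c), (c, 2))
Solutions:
 h(c) = C1*sin(3^(1/4)*c) + C2*cos(3^(1/4)*c)


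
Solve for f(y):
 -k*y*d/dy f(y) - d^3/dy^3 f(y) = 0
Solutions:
 f(y) = C1 + Integral(C2*airyai(y*(-k)^(1/3)) + C3*airybi(y*(-k)^(1/3)), y)


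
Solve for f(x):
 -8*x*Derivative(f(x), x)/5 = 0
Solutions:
 f(x) = C1


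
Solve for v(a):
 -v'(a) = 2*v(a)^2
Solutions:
 v(a) = 1/(C1 + 2*a)


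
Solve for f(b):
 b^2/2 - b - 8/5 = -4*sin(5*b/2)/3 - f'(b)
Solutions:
 f(b) = C1 - b^3/6 + b^2/2 + 8*b/5 + 8*cos(5*b/2)/15


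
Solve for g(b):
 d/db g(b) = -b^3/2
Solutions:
 g(b) = C1 - b^4/8


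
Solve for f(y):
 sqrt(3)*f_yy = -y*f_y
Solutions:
 f(y) = C1 + C2*erf(sqrt(2)*3^(3/4)*y/6)


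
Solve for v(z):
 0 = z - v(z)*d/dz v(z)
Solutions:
 v(z) = -sqrt(C1 + z^2)
 v(z) = sqrt(C1 + z^2)


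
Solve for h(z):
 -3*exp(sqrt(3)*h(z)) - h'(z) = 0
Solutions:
 h(z) = sqrt(3)*(2*log(1/(C1 + 3*z)) - log(3))/6


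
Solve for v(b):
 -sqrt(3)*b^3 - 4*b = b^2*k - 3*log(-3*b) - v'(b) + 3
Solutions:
 v(b) = C1 + sqrt(3)*b^4/4 + b^3*k/3 + 2*b^2 - 3*b*log(-b) + 3*b*(2 - log(3))


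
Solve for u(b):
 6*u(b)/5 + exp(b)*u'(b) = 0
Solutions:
 u(b) = C1*exp(6*exp(-b)/5)


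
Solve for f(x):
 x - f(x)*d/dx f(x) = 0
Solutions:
 f(x) = -sqrt(C1 + x^2)
 f(x) = sqrt(C1 + x^2)


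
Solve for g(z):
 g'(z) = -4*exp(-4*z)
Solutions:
 g(z) = C1 + exp(-4*z)


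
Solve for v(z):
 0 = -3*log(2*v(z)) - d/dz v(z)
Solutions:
 Integral(1/(log(_y) + log(2)), (_y, v(z)))/3 = C1 - z


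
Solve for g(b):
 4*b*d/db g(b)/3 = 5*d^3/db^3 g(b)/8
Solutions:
 g(b) = C1 + Integral(C2*airyai(2*30^(2/3)*b/15) + C3*airybi(2*30^(2/3)*b/15), b)


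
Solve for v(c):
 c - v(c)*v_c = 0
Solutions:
 v(c) = -sqrt(C1 + c^2)
 v(c) = sqrt(C1 + c^2)


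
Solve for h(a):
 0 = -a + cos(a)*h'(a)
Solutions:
 h(a) = C1 + Integral(a/cos(a), a)


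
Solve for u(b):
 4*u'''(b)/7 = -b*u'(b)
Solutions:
 u(b) = C1 + Integral(C2*airyai(-14^(1/3)*b/2) + C3*airybi(-14^(1/3)*b/2), b)


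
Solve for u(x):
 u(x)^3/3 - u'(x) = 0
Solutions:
 u(x) = -sqrt(6)*sqrt(-1/(C1 + x))/2
 u(x) = sqrt(6)*sqrt(-1/(C1 + x))/2


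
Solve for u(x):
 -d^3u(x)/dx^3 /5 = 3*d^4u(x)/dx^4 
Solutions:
 u(x) = C1 + C2*x + C3*x^2 + C4*exp(-x/15)


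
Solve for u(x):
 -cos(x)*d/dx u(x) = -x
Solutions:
 u(x) = C1 + Integral(x/cos(x), x)


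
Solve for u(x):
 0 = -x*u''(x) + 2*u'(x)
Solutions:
 u(x) = C1 + C2*x^3


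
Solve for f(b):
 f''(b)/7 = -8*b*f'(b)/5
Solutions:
 f(b) = C1 + C2*erf(2*sqrt(35)*b/5)


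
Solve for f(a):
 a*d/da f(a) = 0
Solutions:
 f(a) = C1


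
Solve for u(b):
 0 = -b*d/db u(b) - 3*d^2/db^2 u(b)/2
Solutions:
 u(b) = C1 + C2*erf(sqrt(3)*b/3)


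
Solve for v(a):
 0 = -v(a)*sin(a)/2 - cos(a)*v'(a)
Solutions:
 v(a) = C1*sqrt(cos(a))


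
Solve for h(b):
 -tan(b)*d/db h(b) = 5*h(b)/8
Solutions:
 h(b) = C1/sin(b)^(5/8)


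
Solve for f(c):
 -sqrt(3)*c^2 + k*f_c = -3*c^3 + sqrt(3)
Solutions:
 f(c) = C1 - 3*c^4/(4*k) + sqrt(3)*c^3/(3*k) + sqrt(3)*c/k


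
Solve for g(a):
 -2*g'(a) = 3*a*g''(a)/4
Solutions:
 g(a) = C1 + C2/a^(5/3)


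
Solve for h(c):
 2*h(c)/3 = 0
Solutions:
 h(c) = 0


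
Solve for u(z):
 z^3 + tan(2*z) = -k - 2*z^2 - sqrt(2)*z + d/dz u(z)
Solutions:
 u(z) = C1 + k*z + z^4/4 + 2*z^3/3 + sqrt(2)*z^2/2 - log(cos(2*z))/2


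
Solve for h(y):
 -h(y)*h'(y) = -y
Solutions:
 h(y) = -sqrt(C1 + y^2)
 h(y) = sqrt(C1 + y^2)


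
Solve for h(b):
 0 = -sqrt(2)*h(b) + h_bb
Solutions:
 h(b) = C1*exp(-2^(1/4)*b) + C2*exp(2^(1/4)*b)


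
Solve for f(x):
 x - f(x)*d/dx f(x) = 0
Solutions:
 f(x) = -sqrt(C1 + x^2)
 f(x) = sqrt(C1 + x^2)


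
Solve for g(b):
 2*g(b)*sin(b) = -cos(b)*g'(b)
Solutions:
 g(b) = C1*cos(b)^2


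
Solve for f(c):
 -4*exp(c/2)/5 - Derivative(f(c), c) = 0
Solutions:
 f(c) = C1 - 8*exp(c/2)/5


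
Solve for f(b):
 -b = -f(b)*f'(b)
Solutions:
 f(b) = -sqrt(C1 + b^2)
 f(b) = sqrt(C1 + b^2)


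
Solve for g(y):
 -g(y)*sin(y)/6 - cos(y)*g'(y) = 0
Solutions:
 g(y) = C1*cos(y)^(1/6)


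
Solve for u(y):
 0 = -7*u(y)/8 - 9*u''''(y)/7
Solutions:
 u(y) = (C1*sin(2^(3/4)*sqrt(21)*y/12) + C2*cos(2^(3/4)*sqrt(21)*y/12))*exp(-2^(3/4)*sqrt(21)*y/12) + (C3*sin(2^(3/4)*sqrt(21)*y/12) + C4*cos(2^(3/4)*sqrt(21)*y/12))*exp(2^(3/4)*sqrt(21)*y/12)


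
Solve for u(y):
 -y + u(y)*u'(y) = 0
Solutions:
 u(y) = -sqrt(C1 + y^2)
 u(y) = sqrt(C1 + y^2)


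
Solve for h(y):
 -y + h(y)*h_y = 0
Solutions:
 h(y) = -sqrt(C1 + y^2)
 h(y) = sqrt(C1 + y^2)


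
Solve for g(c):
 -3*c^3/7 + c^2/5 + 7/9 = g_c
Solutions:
 g(c) = C1 - 3*c^4/28 + c^3/15 + 7*c/9


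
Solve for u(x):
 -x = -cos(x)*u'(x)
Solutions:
 u(x) = C1 + Integral(x/cos(x), x)


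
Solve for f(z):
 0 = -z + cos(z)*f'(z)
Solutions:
 f(z) = C1 + Integral(z/cos(z), z)


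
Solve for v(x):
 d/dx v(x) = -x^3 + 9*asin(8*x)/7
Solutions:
 v(x) = C1 - x^4/4 + 9*x*asin(8*x)/7 + 9*sqrt(1 - 64*x^2)/56


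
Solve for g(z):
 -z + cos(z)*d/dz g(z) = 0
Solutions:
 g(z) = C1 + Integral(z/cos(z), z)


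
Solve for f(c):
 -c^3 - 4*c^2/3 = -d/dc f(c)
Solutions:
 f(c) = C1 + c^4/4 + 4*c^3/9


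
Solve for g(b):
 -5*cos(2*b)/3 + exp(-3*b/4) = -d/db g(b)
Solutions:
 g(b) = C1 + 5*sin(2*b)/6 + 4*exp(-3*b/4)/3


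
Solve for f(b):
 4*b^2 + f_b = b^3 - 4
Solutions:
 f(b) = C1 + b^4/4 - 4*b^3/3 - 4*b


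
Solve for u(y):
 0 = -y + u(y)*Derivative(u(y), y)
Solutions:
 u(y) = -sqrt(C1 + y^2)
 u(y) = sqrt(C1 + y^2)


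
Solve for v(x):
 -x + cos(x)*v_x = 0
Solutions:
 v(x) = C1 + Integral(x/cos(x), x)


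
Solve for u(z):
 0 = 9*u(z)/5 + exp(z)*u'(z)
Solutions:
 u(z) = C1*exp(9*exp(-z)/5)


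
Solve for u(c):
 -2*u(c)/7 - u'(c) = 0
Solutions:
 u(c) = C1*exp(-2*c/7)


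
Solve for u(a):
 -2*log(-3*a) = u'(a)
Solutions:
 u(a) = C1 - 2*a*log(-a) + 2*a*(1 - log(3))


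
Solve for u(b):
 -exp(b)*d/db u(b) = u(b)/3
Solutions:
 u(b) = C1*exp(exp(-b)/3)


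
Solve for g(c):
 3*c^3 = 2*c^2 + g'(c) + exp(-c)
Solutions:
 g(c) = C1 + 3*c^4/4 - 2*c^3/3 + exp(-c)


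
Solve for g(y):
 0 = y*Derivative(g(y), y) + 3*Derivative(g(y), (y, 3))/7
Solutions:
 g(y) = C1 + Integral(C2*airyai(-3^(2/3)*7^(1/3)*y/3) + C3*airybi(-3^(2/3)*7^(1/3)*y/3), y)


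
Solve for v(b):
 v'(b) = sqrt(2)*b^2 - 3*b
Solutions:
 v(b) = C1 + sqrt(2)*b^3/3 - 3*b^2/2


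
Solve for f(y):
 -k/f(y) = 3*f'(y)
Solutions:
 f(y) = -sqrt(C1 - 6*k*y)/3
 f(y) = sqrt(C1 - 6*k*y)/3


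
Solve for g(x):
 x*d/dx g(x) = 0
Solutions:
 g(x) = C1


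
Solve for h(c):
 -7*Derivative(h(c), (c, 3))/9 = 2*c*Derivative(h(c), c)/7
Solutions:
 h(c) = C1 + Integral(C2*airyai(-126^(1/3)*c/7) + C3*airybi(-126^(1/3)*c/7), c)


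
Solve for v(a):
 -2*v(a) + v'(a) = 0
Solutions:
 v(a) = C1*exp(2*a)


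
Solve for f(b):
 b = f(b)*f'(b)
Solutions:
 f(b) = -sqrt(C1 + b^2)
 f(b) = sqrt(C1 + b^2)


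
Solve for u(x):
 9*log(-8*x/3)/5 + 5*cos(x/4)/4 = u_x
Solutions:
 u(x) = C1 + 9*x*log(-x)/5 - 9*x*log(3)/5 - 9*x/5 + 27*x*log(2)/5 + 5*sin(x/4)


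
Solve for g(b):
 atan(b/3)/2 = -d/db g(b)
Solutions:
 g(b) = C1 - b*atan(b/3)/2 + 3*log(b^2 + 9)/4


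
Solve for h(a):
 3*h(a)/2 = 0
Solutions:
 h(a) = 0


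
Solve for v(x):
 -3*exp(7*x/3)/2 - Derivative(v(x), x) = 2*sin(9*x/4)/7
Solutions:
 v(x) = C1 - 9*exp(7*x/3)/14 + 8*cos(9*x/4)/63


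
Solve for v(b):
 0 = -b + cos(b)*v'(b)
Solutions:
 v(b) = C1 + Integral(b/cos(b), b)


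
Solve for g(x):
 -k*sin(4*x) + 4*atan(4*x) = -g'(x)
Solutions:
 g(x) = C1 - k*cos(4*x)/4 - 4*x*atan(4*x) + log(16*x^2 + 1)/2


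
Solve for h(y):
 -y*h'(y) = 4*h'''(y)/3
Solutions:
 h(y) = C1 + Integral(C2*airyai(-6^(1/3)*y/2) + C3*airybi(-6^(1/3)*y/2), y)


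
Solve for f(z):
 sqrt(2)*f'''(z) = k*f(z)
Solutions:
 f(z) = C1*exp(2^(5/6)*k^(1/3)*z/2) + C2*exp(2^(5/6)*k^(1/3)*z*(-1 + sqrt(3)*I)/4) + C3*exp(-2^(5/6)*k^(1/3)*z*(1 + sqrt(3)*I)/4)


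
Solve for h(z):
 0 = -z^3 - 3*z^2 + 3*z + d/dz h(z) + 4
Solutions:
 h(z) = C1 + z^4/4 + z^3 - 3*z^2/2 - 4*z


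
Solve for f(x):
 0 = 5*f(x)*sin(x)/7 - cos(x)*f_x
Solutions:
 f(x) = C1/cos(x)^(5/7)


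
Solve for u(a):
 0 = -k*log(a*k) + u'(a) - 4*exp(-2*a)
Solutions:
 u(a) = C1 + a*k*log(a*k) - a*k - 2*exp(-2*a)


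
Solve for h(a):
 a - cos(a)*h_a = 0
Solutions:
 h(a) = C1 + Integral(a/cos(a), a)


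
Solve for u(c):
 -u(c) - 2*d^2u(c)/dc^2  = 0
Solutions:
 u(c) = C1*sin(sqrt(2)*c/2) + C2*cos(sqrt(2)*c/2)


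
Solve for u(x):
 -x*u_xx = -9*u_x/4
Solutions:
 u(x) = C1 + C2*x^(13/4)


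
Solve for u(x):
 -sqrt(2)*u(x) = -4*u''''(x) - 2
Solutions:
 u(x) = C1*exp(-2^(5/8)*x/2) + C2*exp(2^(5/8)*x/2) + C3*sin(2^(5/8)*x/2) + C4*cos(2^(5/8)*x/2) + sqrt(2)


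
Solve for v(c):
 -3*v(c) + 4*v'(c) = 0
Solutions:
 v(c) = C1*exp(3*c/4)


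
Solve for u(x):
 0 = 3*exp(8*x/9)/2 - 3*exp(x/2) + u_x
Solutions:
 u(x) = C1 - 27*exp(8*x/9)/16 + 6*exp(x/2)


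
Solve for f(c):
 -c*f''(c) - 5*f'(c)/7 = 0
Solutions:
 f(c) = C1 + C2*c^(2/7)


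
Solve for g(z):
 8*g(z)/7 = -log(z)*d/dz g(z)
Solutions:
 g(z) = C1*exp(-8*li(z)/7)


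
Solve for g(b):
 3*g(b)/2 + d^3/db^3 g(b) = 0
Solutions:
 g(b) = C3*exp(-2^(2/3)*3^(1/3)*b/2) + (C1*sin(2^(2/3)*3^(5/6)*b/4) + C2*cos(2^(2/3)*3^(5/6)*b/4))*exp(2^(2/3)*3^(1/3)*b/4)


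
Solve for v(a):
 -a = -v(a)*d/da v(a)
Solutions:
 v(a) = -sqrt(C1 + a^2)
 v(a) = sqrt(C1 + a^2)


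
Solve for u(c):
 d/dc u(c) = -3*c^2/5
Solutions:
 u(c) = C1 - c^3/5


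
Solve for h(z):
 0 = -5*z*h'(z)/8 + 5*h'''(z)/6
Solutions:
 h(z) = C1 + Integral(C2*airyai(6^(1/3)*z/2) + C3*airybi(6^(1/3)*z/2), z)


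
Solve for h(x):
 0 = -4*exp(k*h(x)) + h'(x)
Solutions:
 h(x) = Piecewise((log(-1/(C1*k + 4*k*x))/k, Ne(k, 0)), (nan, True))
 h(x) = Piecewise((C1 + 4*x, Eq(k, 0)), (nan, True))


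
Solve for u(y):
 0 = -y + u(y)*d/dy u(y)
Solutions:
 u(y) = -sqrt(C1 + y^2)
 u(y) = sqrt(C1 + y^2)


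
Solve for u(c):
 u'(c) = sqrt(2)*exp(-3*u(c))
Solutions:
 u(c) = log(C1 + 3*sqrt(2)*c)/3
 u(c) = log((-3^(1/3) - 3^(5/6)*I)*(C1 + sqrt(2)*c)^(1/3)/2)
 u(c) = log((-3^(1/3) + 3^(5/6)*I)*(C1 + sqrt(2)*c)^(1/3)/2)


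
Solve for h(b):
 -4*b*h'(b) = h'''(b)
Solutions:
 h(b) = C1 + Integral(C2*airyai(-2^(2/3)*b) + C3*airybi(-2^(2/3)*b), b)


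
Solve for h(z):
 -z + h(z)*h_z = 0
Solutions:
 h(z) = -sqrt(C1 + z^2)
 h(z) = sqrt(C1 + z^2)


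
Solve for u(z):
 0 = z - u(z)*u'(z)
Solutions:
 u(z) = -sqrt(C1 + z^2)
 u(z) = sqrt(C1 + z^2)


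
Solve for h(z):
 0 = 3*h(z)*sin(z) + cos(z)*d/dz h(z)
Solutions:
 h(z) = C1*cos(z)^3


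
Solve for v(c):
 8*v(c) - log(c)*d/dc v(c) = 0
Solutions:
 v(c) = C1*exp(8*li(c))


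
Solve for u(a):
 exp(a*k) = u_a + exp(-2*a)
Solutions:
 u(a) = C1 + exp(-2*a)/2 + exp(a*k)/k


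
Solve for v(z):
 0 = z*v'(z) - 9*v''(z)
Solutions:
 v(z) = C1 + C2*erfi(sqrt(2)*z/6)


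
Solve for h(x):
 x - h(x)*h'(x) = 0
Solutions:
 h(x) = -sqrt(C1 + x^2)
 h(x) = sqrt(C1 + x^2)


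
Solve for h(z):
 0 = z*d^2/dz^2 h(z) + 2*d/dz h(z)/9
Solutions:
 h(z) = C1 + C2*z^(7/9)


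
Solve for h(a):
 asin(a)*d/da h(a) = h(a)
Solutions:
 h(a) = C1*exp(Integral(1/asin(a), a))


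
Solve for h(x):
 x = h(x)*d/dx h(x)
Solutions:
 h(x) = -sqrt(C1 + x^2)
 h(x) = sqrt(C1 + x^2)


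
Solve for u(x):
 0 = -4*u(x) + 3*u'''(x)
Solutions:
 u(x) = C3*exp(6^(2/3)*x/3) + (C1*sin(2^(2/3)*3^(1/6)*x/2) + C2*cos(2^(2/3)*3^(1/6)*x/2))*exp(-6^(2/3)*x/6)


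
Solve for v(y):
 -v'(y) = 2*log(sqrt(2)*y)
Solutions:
 v(y) = C1 - 2*y*log(y) - y*log(2) + 2*y


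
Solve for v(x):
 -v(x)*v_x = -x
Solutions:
 v(x) = -sqrt(C1 + x^2)
 v(x) = sqrt(C1 + x^2)


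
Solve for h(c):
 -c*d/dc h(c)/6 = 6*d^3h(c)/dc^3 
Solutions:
 h(c) = C1 + Integral(C2*airyai(-6^(1/3)*c/6) + C3*airybi(-6^(1/3)*c/6), c)


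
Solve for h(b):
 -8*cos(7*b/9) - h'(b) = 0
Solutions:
 h(b) = C1 - 72*sin(7*b/9)/7


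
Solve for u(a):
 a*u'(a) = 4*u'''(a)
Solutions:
 u(a) = C1 + Integral(C2*airyai(2^(1/3)*a/2) + C3*airybi(2^(1/3)*a/2), a)


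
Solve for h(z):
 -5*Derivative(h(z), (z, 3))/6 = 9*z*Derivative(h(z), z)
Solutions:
 h(z) = C1 + Integral(C2*airyai(-3*2^(1/3)*5^(2/3)*z/5) + C3*airybi(-3*2^(1/3)*5^(2/3)*z/5), z)


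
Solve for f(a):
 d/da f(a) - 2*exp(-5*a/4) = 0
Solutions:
 f(a) = C1 - 8*exp(-5*a/4)/5


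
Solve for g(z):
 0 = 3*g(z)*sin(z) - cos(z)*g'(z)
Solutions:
 g(z) = C1/cos(z)^3


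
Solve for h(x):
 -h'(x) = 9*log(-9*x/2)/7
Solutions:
 h(x) = C1 - 9*x*log(-x)/7 + 9*x*(-2*log(3) + log(2) + 1)/7


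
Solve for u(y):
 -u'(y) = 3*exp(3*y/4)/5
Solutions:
 u(y) = C1 - 4*exp(3*y/4)/5


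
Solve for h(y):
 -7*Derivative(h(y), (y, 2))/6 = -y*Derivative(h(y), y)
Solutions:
 h(y) = C1 + C2*erfi(sqrt(21)*y/7)


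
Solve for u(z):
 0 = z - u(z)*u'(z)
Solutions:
 u(z) = -sqrt(C1 + z^2)
 u(z) = sqrt(C1 + z^2)


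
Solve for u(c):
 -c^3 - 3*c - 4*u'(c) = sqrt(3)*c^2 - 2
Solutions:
 u(c) = C1 - c^4/16 - sqrt(3)*c^3/12 - 3*c^2/8 + c/2


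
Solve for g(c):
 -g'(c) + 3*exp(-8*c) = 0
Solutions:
 g(c) = C1 - 3*exp(-8*c)/8


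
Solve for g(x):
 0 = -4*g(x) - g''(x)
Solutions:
 g(x) = C1*sin(2*x) + C2*cos(2*x)


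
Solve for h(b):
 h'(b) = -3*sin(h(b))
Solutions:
 h(b) = -acos((-C1 - exp(6*b))/(C1 - exp(6*b))) + 2*pi
 h(b) = acos((-C1 - exp(6*b))/(C1 - exp(6*b)))


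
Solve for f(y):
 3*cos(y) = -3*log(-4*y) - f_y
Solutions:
 f(y) = C1 - 3*y*log(-y) - 6*y*log(2) + 3*y - 3*sin(y)


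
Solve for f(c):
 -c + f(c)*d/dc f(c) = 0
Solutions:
 f(c) = -sqrt(C1 + c^2)
 f(c) = sqrt(C1 + c^2)


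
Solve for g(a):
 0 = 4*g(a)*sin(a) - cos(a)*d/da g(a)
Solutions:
 g(a) = C1/cos(a)^4


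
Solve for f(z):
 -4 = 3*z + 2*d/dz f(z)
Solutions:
 f(z) = C1 - 3*z^2/4 - 2*z


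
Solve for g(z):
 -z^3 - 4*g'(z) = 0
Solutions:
 g(z) = C1 - z^4/16


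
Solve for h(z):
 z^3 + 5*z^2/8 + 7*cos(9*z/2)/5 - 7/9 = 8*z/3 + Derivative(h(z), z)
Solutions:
 h(z) = C1 + z^4/4 + 5*z^3/24 - 4*z^2/3 - 7*z/9 + 14*sin(9*z/2)/45


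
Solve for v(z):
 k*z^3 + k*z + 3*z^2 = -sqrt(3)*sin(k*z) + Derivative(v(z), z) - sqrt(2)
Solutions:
 v(z) = C1 + k*z^4/4 + k*z^2/2 + z^3 + sqrt(2)*z - sqrt(3)*cos(k*z)/k


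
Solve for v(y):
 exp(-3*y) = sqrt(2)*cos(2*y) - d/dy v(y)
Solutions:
 v(y) = C1 + sqrt(2)*sin(2*y)/2 + exp(-3*y)/3


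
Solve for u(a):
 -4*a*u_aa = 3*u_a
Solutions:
 u(a) = C1 + C2*a^(1/4)


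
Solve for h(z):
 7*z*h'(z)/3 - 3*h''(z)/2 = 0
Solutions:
 h(z) = C1 + C2*erfi(sqrt(7)*z/3)


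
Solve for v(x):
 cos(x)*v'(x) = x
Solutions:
 v(x) = C1 + Integral(x/cos(x), x)


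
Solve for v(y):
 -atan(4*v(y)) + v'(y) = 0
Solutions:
 Integral(1/atan(4*_y), (_y, v(y))) = C1 + y


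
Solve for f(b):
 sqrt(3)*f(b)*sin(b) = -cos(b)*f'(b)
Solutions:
 f(b) = C1*cos(b)^(sqrt(3))


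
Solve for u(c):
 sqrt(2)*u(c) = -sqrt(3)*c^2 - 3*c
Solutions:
 u(c) = c*(-sqrt(6)*c - 3*sqrt(2))/2


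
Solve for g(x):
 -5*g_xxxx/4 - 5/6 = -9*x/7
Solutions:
 g(x) = C1 + C2*x + C3*x^2 + C4*x^3 + 3*x^5/350 - x^4/36


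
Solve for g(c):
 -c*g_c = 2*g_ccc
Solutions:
 g(c) = C1 + Integral(C2*airyai(-2^(2/3)*c/2) + C3*airybi(-2^(2/3)*c/2), c)


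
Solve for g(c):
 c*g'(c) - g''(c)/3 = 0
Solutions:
 g(c) = C1 + C2*erfi(sqrt(6)*c/2)


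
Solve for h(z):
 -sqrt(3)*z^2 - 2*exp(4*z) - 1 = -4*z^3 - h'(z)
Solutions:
 h(z) = C1 - z^4 + sqrt(3)*z^3/3 + z + exp(4*z)/2


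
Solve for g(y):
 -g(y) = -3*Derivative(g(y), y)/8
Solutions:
 g(y) = C1*exp(8*y/3)


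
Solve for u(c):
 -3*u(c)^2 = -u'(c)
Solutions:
 u(c) = -1/(C1 + 3*c)


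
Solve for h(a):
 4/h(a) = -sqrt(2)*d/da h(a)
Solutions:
 h(a) = -sqrt(C1 - 4*sqrt(2)*a)
 h(a) = sqrt(C1 - 4*sqrt(2)*a)


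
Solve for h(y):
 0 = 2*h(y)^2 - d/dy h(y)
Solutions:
 h(y) = -1/(C1 + 2*y)


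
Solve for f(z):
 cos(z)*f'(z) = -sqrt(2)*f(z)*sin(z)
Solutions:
 f(z) = C1*cos(z)^(sqrt(2))


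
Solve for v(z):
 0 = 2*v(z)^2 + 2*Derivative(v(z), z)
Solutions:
 v(z) = 1/(C1 + z)


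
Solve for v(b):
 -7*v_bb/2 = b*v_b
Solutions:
 v(b) = C1 + C2*erf(sqrt(7)*b/7)


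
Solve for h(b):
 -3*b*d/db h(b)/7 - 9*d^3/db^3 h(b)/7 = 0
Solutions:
 h(b) = C1 + Integral(C2*airyai(-3^(2/3)*b/3) + C3*airybi(-3^(2/3)*b/3), b)


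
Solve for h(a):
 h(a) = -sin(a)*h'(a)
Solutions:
 h(a) = C1*sqrt(cos(a) + 1)/sqrt(cos(a) - 1)


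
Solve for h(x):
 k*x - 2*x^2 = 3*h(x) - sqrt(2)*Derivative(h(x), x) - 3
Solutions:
 h(x) = C1*exp(3*sqrt(2)*x/2) + k*x/3 + sqrt(2)*k/9 - 2*x^2/3 - 4*sqrt(2)*x/9 + 19/27


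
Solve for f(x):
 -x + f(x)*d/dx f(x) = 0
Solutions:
 f(x) = -sqrt(C1 + x^2)
 f(x) = sqrt(C1 + x^2)


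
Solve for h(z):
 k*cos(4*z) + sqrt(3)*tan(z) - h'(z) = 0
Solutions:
 h(z) = C1 + k*sin(4*z)/4 - sqrt(3)*log(cos(z))


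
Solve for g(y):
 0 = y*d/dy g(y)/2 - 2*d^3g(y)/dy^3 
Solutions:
 g(y) = C1 + Integral(C2*airyai(2^(1/3)*y/2) + C3*airybi(2^(1/3)*y/2), y)


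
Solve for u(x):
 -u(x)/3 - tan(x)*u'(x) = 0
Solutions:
 u(x) = C1/sin(x)^(1/3)


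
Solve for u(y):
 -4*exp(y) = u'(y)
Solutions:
 u(y) = C1 - 4*exp(y)


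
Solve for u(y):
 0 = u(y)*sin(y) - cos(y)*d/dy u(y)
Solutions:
 u(y) = C1/cos(y)


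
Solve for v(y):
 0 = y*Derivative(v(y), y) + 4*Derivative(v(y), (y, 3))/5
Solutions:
 v(y) = C1 + Integral(C2*airyai(-10^(1/3)*y/2) + C3*airybi(-10^(1/3)*y/2), y)


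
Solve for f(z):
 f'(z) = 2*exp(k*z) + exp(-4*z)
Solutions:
 f(z) = C1 - exp(-4*z)/4 + 2*exp(k*z)/k


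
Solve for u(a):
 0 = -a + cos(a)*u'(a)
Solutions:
 u(a) = C1 + Integral(a/cos(a), a)


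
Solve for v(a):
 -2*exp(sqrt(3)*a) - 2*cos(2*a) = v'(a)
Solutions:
 v(a) = C1 - 2*sqrt(3)*exp(sqrt(3)*a)/3 - sin(2*a)


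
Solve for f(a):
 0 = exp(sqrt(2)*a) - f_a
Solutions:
 f(a) = C1 + sqrt(2)*exp(sqrt(2)*a)/2


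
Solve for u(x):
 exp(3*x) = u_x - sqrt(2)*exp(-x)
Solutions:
 u(x) = C1 + exp(3*x)/3 - sqrt(2)*exp(-x)


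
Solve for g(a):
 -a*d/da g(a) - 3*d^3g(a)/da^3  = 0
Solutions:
 g(a) = C1 + Integral(C2*airyai(-3^(2/3)*a/3) + C3*airybi(-3^(2/3)*a/3), a)


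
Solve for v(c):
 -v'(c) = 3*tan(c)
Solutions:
 v(c) = C1 + 3*log(cos(c))


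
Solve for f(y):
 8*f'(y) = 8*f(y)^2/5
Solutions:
 f(y) = -5/(C1 + y)


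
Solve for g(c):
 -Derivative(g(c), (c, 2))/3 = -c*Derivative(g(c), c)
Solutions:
 g(c) = C1 + C2*erfi(sqrt(6)*c/2)


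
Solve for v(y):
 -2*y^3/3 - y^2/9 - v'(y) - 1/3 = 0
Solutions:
 v(y) = C1 - y^4/6 - y^3/27 - y/3


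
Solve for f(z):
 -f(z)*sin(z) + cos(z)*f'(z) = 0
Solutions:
 f(z) = C1/cos(z)


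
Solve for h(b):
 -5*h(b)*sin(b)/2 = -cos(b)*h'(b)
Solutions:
 h(b) = C1/cos(b)^(5/2)


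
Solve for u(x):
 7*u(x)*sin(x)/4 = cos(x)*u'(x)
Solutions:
 u(x) = C1/cos(x)^(7/4)


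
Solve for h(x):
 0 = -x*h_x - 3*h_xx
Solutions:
 h(x) = C1 + C2*erf(sqrt(6)*x/6)


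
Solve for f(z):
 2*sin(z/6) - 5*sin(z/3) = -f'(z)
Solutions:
 f(z) = C1 + 12*cos(z/6) - 15*cos(z/3)


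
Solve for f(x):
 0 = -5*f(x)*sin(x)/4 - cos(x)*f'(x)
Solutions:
 f(x) = C1*cos(x)^(5/4)


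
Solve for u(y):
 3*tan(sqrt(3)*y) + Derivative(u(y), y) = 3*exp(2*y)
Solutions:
 u(y) = C1 + 3*exp(2*y)/2 + sqrt(3)*log(cos(sqrt(3)*y))


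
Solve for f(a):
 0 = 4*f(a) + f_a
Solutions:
 f(a) = C1*exp(-4*a)


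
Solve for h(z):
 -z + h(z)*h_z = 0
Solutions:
 h(z) = -sqrt(C1 + z^2)
 h(z) = sqrt(C1 + z^2)


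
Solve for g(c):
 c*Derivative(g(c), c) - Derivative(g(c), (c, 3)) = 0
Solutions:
 g(c) = C1 + Integral(C2*airyai(c) + C3*airybi(c), c)


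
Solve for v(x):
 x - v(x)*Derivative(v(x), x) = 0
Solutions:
 v(x) = -sqrt(C1 + x^2)
 v(x) = sqrt(C1 + x^2)


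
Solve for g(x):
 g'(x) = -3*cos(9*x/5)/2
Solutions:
 g(x) = C1 - 5*sin(9*x/5)/6


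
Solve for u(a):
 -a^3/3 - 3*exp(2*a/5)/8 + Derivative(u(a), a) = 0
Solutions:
 u(a) = C1 + a^4/12 + 15*exp(2*a/5)/16


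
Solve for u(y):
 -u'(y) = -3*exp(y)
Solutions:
 u(y) = C1 + 3*exp(y)


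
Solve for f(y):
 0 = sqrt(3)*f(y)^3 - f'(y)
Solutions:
 f(y) = -sqrt(2)*sqrt(-1/(C1 + sqrt(3)*y))/2
 f(y) = sqrt(2)*sqrt(-1/(C1 + sqrt(3)*y))/2


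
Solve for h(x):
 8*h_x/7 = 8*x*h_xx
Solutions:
 h(x) = C1 + C2*x^(8/7)


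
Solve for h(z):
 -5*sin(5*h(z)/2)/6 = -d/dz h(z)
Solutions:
 -5*z/6 + log(cos(5*h(z)/2) - 1)/5 - log(cos(5*h(z)/2) + 1)/5 = C1


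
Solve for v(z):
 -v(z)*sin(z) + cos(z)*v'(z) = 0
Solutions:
 v(z) = C1/cos(z)


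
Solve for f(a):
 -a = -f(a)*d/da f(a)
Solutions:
 f(a) = -sqrt(C1 + a^2)
 f(a) = sqrt(C1 + a^2)


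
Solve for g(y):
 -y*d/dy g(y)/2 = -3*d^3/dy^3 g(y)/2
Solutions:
 g(y) = C1 + Integral(C2*airyai(3^(2/3)*y/3) + C3*airybi(3^(2/3)*y/3), y)
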